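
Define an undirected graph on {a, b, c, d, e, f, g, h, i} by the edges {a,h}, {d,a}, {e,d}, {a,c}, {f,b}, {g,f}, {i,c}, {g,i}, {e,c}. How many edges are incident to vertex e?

Neighbors of e: c, d.

2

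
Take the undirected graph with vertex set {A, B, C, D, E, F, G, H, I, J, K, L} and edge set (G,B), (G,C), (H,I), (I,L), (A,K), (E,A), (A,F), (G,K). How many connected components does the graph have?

Component: {D}
Component: {J}
Component: {H, I, L}
Component: {A, B, C, E, F, G, K}

4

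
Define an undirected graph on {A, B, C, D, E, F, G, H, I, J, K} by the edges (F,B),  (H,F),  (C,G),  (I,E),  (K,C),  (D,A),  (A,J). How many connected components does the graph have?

Component: {E, I}
Component: {A, D, J}
Component: {B, F, H}
Component: {C, G, K}

4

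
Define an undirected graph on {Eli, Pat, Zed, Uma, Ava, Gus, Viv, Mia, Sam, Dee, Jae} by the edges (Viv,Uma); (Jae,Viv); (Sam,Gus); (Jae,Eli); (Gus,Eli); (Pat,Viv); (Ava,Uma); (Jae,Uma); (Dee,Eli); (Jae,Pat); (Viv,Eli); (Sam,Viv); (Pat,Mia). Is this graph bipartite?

The cycle Eli-Viv-Jae-Eli has length 3, which is odd, so the graph is not bipartite.

No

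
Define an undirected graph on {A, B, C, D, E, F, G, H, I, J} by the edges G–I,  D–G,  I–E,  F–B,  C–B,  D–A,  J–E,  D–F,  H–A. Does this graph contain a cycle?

No

The graph has 10 vertices, 9 edges, and 1 connected component.
A forest on 10 vertices with 1 component has exactly 9 edges, which matches — so no cycle.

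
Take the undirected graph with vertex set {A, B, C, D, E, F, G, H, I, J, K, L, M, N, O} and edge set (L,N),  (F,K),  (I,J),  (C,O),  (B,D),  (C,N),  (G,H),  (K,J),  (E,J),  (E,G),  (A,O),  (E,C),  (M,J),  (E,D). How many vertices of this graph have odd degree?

8

Degrees: A:1, B:1, C:3, D:2, E:4, F:1, G:2, H:1, I:1, J:4, K:2, L:1, M:1, N:2, O:2
Odd-degree vertices: A, B, C, F, H, I, L, M.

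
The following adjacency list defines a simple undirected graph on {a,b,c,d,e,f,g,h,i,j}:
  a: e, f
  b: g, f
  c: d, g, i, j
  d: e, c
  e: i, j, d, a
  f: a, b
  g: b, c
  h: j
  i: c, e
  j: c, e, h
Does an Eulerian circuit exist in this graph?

No

Degrees: a:2, b:2, c:4, d:2, e:4, f:2, g:2, h:1, i:2, j:3
h, j have odd degree; an Eulerian circuit needs every degree to be even, so none exists.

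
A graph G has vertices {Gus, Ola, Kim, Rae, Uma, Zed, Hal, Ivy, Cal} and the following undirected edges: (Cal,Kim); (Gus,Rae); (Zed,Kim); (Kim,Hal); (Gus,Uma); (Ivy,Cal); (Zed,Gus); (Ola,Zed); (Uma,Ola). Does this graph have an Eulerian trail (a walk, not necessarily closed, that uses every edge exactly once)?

No

Degrees: Gus:3, Ola:2, Kim:3, Rae:1, Uma:2, Zed:3, Hal:1, Ivy:1, Cal:2
Odd-degree vertices: Gus, Kim, Rae, Zed, Hal, Ivy (6 total).
With 6 odd-degree vertices (more than two), no single trail can use every edge.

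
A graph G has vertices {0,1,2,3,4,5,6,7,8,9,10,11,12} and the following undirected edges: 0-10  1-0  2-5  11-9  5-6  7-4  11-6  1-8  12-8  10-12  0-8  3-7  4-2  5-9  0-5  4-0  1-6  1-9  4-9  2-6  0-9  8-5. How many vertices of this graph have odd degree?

Degrees: 0:6, 1:4, 2:3, 3:1, 4:4, 5:5, 6:4, 7:2, 8:4, 9:5, 10:2, 11:2, 12:2
Odd-degree vertices: 2, 3, 5, 9.

4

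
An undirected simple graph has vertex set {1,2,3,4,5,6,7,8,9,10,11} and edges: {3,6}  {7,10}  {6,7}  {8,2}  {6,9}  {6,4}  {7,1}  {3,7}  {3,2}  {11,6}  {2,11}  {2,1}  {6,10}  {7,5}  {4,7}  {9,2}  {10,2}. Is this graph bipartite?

No

The cycle 6-7-10-6 has length 3, which is odd, so the graph is not bipartite.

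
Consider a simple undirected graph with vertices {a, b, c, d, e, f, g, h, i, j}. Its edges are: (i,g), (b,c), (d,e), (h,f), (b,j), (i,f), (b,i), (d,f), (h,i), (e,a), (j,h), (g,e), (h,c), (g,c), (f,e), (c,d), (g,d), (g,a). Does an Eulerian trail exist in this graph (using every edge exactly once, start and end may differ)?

Yes

Degrees: a:2, b:3, c:4, d:4, e:4, f:4, g:5, h:4, i:4, j:2
Odd-degree vertices: b, g (2 total).
With 2 odd-degree vertices and all edges in one connected piece, an Eulerian trail exists (from b to g).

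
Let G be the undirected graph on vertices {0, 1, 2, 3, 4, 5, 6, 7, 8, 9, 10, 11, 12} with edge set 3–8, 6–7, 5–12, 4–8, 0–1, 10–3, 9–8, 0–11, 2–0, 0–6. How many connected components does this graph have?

Component: {5, 12}
Component: {3, 4, 8, 9, 10}
Component: {0, 1, 2, 6, 7, 11}

3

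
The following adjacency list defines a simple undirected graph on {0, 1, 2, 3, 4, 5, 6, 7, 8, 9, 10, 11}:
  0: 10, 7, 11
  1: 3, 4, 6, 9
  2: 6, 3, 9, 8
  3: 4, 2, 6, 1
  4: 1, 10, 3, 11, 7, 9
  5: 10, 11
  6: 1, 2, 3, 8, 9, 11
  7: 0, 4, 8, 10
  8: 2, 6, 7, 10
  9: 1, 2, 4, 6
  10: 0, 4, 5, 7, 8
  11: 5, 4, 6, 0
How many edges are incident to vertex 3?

Neighbors of 3: 1, 2, 4, 6.

4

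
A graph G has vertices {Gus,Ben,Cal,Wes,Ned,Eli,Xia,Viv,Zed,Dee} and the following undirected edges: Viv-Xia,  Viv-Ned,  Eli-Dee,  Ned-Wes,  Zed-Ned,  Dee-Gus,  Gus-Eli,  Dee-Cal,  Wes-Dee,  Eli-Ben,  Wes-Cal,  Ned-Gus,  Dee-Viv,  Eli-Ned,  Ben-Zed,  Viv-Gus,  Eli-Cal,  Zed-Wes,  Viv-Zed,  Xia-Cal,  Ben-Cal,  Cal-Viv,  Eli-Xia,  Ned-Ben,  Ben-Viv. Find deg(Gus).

4

Neighbors of Gus: Ned, Eli, Viv, Dee.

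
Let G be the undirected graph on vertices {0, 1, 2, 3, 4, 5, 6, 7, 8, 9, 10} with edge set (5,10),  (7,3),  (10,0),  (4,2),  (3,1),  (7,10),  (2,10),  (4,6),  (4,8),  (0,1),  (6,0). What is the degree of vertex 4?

Neighbors of 4: 2, 6, 8.

3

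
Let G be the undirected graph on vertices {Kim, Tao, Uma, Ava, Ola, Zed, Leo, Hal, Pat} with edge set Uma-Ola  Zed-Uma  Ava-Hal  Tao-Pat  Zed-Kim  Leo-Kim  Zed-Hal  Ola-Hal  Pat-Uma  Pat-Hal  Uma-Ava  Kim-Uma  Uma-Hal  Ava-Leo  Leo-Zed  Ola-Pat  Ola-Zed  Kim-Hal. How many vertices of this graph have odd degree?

Degrees: Kim:4, Tao:1, Uma:6, Ava:3, Ola:4, Zed:5, Leo:3, Hal:6, Pat:4
Odd-degree vertices: Tao, Ava, Zed, Leo.

4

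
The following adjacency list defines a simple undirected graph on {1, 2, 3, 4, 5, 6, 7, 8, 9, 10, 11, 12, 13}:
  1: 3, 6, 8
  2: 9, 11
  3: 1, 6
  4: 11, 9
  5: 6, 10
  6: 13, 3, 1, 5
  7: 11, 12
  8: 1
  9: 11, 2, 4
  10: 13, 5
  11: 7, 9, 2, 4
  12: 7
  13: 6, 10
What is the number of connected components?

2

Component: {2, 4, 7, 9, 11, 12}
Component: {1, 3, 5, 6, 8, 10, 13}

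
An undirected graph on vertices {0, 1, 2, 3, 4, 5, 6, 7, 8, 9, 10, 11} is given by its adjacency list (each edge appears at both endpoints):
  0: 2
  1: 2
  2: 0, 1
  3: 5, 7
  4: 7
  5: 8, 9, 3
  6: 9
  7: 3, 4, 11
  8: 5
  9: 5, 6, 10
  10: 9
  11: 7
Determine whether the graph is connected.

No

Component: {0, 1, 2}
Component: {3, 4, 5, 6, 7, 8, 9, 10, 11}
There are 2 separate components, so the graph is not connected.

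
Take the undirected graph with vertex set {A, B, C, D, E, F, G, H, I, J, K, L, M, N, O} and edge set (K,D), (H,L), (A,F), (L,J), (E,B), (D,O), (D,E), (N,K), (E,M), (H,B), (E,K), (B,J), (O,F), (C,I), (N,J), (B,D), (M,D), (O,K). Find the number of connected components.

3

Component: {G}
Component: {C, I}
Component: {A, B, D, E, F, H, J, K, L, M, N, O}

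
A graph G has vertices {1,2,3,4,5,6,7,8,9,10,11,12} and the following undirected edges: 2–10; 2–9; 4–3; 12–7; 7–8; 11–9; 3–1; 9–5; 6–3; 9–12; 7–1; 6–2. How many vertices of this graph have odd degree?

8

Degrees: 1:2, 2:3, 3:3, 4:1, 5:1, 6:2, 7:3, 8:1, 9:4, 10:1, 11:1, 12:2
Odd-degree vertices: 2, 3, 4, 5, 7, 8, 10, 11.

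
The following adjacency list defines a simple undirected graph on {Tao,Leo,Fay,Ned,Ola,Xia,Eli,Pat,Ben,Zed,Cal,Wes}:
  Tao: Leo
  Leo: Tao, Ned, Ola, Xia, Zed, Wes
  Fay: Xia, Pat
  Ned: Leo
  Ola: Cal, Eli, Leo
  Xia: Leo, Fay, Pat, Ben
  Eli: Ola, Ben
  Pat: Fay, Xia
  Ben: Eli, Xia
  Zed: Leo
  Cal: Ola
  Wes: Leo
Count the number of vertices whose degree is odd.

Degrees: Tao:1, Leo:6, Fay:2, Ned:1, Ola:3, Xia:4, Eli:2, Pat:2, Ben:2, Zed:1, Cal:1, Wes:1
Odd-degree vertices: Tao, Ned, Ola, Zed, Cal, Wes.

6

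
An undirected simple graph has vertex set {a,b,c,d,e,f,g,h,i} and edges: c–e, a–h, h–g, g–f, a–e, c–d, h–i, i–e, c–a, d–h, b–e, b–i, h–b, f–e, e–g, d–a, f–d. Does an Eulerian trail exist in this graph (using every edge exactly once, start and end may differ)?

Degrees: a:4, b:3, c:3, d:4, e:6, f:3, g:3, h:5, i:3
Odd-degree vertices: b, c, f, g, h, i (6 total).
An Eulerian trail requires 0 or 2 odd-degree vertices; here there are 6.

No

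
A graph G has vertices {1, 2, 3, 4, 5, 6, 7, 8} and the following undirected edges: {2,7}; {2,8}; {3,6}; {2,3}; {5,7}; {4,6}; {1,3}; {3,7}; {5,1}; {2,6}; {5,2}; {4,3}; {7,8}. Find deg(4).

Neighbors of 4: 3, 6.

2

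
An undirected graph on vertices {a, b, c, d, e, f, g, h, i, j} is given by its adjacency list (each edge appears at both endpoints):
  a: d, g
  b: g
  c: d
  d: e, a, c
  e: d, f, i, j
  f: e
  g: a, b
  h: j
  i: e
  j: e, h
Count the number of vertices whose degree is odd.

6

Degrees: a:2, b:1, c:1, d:3, e:4, f:1, g:2, h:1, i:1, j:2
Odd-degree vertices: b, c, d, f, h, i.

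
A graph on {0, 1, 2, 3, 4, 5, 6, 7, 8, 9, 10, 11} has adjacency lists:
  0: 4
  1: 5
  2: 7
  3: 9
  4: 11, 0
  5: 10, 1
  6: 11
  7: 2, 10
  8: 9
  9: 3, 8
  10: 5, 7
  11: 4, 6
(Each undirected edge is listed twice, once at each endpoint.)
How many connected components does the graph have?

Component: {3, 8, 9}
Component: {0, 4, 6, 11}
Component: {1, 2, 5, 7, 10}

3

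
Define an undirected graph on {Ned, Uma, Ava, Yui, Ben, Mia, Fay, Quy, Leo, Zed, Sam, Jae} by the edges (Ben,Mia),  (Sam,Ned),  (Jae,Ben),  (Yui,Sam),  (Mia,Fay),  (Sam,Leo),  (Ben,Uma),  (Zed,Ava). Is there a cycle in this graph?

No

|V| = 12, |E| = 8, number of components = 4.
A forest on 12 vertices with 4 components has exactly 8 edges, which matches — so no cycle.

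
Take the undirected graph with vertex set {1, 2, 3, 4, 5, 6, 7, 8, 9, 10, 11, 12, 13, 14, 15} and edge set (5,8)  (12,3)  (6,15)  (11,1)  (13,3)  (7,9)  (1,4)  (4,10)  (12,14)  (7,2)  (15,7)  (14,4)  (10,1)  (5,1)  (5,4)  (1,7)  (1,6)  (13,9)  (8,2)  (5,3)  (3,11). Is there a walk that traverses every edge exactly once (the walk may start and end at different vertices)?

Yes

Degrees: 1:6, 2:2, 3:4, 4:4, 5:4, 6:2, 7:4, 8:2, 9:2, 10:2, 11:2, 12:2, 13:2, 14:2, 15:2
Odd-degree vertices: none (0 total).
With 0 odd-degree vertices and all edges in one connected piece, an Eulerian trail exists.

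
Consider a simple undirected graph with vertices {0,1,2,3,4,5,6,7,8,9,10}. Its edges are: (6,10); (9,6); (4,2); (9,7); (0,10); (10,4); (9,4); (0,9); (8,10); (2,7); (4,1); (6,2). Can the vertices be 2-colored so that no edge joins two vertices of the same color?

Color {1, 2, 3, 5, 9, 10} black and {0, 4, 6, 7, 8} white. No edge joins two same-colored vertices, so the graph is bipartite.

Yes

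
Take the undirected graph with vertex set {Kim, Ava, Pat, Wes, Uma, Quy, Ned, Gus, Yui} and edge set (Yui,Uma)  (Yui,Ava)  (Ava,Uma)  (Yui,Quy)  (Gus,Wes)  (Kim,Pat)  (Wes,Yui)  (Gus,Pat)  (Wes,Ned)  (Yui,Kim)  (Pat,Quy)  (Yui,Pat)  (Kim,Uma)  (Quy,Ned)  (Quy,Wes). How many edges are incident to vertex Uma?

3

Neighbors of Uma: Kim, Ava, Yui.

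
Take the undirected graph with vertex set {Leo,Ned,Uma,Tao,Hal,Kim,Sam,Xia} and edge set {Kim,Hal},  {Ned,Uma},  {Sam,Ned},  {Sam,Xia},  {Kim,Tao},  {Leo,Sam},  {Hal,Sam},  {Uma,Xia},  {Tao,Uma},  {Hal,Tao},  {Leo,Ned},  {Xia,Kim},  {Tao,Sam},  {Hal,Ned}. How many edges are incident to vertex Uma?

3

Neighbors of Uma: Ned, Tao, Xia.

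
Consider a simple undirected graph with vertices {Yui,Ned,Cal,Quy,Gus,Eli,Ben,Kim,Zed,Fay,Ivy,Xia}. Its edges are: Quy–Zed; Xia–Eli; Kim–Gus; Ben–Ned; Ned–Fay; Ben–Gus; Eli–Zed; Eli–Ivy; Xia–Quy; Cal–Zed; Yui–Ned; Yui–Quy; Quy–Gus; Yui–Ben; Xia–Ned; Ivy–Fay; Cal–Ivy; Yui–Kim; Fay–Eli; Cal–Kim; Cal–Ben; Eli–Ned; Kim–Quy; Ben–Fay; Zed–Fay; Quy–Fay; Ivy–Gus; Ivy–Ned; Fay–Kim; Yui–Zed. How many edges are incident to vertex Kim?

5

Neighbors of Kim: Yui, Cal, Quy, Gus, Fay.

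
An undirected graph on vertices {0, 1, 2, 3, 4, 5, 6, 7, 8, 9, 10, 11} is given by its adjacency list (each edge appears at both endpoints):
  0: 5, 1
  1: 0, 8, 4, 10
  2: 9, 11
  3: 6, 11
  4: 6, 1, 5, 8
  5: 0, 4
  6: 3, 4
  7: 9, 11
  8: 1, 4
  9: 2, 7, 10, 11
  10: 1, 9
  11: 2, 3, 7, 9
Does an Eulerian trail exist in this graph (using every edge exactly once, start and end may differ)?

Yes

Degrees: 0:2, 1:4, 2:2, 3:2, 4:4, 5:2, 6:2, 7:2, 8:2, 9:4, 10:2, 11:4
Odd-degree vertices: none (0 total).
The non-isolated vertices are connected and exactly 0 have odd degree, so an Eulerian trail exists.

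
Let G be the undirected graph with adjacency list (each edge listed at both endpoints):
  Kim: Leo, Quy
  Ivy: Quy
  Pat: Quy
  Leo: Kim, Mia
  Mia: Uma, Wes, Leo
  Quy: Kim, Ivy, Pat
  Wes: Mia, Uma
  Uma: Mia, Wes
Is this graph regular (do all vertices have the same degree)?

No

Degrees: Kim:2, Ivy:1, Pat:1, Leo:2, Mia:3, Quy:3, Wes:2, Uma:2
Vertex Ivy has degree 1 while Mia has degree 3, so the graph is not regular.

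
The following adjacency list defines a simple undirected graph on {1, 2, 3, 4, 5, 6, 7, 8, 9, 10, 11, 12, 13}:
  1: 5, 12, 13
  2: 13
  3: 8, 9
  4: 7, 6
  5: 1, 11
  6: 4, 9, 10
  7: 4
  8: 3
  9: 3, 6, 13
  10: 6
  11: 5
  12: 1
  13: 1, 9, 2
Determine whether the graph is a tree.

Yes

|V| = 13, |E| = 12.
Connected and |E| = |V| - 1, which characterizes a tree.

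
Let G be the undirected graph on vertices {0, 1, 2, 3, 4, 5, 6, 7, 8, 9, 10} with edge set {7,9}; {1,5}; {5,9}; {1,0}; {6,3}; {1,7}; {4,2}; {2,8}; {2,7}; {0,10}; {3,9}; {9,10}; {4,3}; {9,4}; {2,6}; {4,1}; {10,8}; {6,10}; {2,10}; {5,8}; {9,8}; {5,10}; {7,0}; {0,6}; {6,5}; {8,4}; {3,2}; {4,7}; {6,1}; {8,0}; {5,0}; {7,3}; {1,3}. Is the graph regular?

Yes

Degrees: 0:6, 1:6, 2:6, 3:6, 4:6, 5:6, 6:6, 7:6, 8:6, 9:6, 10:6
Every vertex has degree 6, so the graph is 6-regular.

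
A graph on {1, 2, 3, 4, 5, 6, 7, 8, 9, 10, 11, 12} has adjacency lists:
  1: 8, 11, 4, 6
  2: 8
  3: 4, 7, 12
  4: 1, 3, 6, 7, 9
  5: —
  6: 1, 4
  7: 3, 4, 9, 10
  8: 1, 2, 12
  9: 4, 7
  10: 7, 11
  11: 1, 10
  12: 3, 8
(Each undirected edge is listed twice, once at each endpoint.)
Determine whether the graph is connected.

No

Component: {5}
Component: {1, 2, 3, 4, 6, 7, 8, 9, 10, 11, 12}
There are 2 separate components, so the graph is not connected.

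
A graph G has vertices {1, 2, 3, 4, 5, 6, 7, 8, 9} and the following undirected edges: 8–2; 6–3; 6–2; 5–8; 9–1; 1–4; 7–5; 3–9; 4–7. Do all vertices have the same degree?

Degrees: 1:2, 2:2, 3:2, 4:2, 5:2, 6:2, 7:2, 8:2, 9:2
All degrees equal 2; the graph is regular.

Yes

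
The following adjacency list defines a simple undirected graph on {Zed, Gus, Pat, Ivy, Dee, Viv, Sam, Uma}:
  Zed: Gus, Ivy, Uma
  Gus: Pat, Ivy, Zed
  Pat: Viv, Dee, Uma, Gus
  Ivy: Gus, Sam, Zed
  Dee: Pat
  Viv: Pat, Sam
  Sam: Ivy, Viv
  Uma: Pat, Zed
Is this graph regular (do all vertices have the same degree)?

No

Degrees: Zed:3, Gus:3, Pat:4, Ivy:3, Dee:1, Viv:2, Sam:2, Uma:2
Vertex Dee has degree 1 while Pat has degree 4, so the graph is not regular.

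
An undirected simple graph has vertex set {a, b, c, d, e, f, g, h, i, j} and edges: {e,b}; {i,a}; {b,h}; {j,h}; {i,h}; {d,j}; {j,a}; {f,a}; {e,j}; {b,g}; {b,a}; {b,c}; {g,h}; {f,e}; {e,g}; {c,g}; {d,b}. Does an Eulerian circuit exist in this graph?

Degrees: a:4, b:6, c:2, d:2, e:4, f:2, g:4, h:4, i:2, j:4
All degrees are even and the non-isolated vertices are connected — an Eulerian circuit exists.

Yes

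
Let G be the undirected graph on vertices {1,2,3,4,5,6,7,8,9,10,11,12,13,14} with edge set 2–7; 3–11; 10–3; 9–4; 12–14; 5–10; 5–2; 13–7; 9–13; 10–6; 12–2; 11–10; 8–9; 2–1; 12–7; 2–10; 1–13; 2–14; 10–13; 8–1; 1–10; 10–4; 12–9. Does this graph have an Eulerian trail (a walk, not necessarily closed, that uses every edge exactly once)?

Degrees: 1:4, 2:6, 3:2, 4:2, 5:2, 6:1, 7:3, 8:2, 9:4, 10:8, 11:2, 12:4, 13:4, 14:2
Odd-degree vertices: 6, 7 (2 total).
With 2 odd-degree vertices and all edges in one connected piece, an Eulerian trail exists (from 6 to 7).

Yes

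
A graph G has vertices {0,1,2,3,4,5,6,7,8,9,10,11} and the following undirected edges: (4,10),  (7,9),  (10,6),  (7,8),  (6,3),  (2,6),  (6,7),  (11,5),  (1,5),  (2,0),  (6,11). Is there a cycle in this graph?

|V| = 12, |E| = 11, number of components = 1.
A forest on 12 vertices with 1 component has exactly 11 edges, which matches — so no cycle.

No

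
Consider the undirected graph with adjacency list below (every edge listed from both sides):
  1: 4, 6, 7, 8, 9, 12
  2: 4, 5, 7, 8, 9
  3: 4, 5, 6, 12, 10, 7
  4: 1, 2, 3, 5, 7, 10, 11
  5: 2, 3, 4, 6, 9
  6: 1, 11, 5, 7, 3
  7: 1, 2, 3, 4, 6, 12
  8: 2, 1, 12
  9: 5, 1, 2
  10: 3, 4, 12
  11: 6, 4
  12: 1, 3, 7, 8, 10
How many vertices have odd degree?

Degrees: 1:6, 2:5, 3:6, 4:7, 5:5, 6:5, 7:6, 8:3, 9:3, 10:3, 11:2, 12:5
Odd-degree vertices: 2, 4, 5, 6, 8, 9, 10, 12.

8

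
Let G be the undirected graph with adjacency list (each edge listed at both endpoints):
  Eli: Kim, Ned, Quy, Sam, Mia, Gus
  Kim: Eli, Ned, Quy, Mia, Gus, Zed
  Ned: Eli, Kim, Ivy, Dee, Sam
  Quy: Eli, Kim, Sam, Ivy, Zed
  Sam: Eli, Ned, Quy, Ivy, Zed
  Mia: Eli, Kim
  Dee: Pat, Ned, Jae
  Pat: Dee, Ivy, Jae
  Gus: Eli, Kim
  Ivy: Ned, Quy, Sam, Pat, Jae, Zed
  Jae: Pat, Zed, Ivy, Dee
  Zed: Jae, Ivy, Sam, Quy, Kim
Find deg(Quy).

Neighbors of Quy: Eli, Kim, Sam, Ivy, Zed.

5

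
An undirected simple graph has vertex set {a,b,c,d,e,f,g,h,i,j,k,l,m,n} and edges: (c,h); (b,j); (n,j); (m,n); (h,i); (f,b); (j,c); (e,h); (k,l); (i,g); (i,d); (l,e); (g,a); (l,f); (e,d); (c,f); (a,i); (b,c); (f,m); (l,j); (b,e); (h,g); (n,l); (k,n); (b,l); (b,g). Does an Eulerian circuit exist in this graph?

Yes

Degrees: a:2, b:6, c:4, d:2, e:4, f:4, g:4, h:4, i:4, j:4, k:2, l:6, m:2, n:4
All degrees are even and the non-isolated vertices are connected — an Eulerian circuit exists.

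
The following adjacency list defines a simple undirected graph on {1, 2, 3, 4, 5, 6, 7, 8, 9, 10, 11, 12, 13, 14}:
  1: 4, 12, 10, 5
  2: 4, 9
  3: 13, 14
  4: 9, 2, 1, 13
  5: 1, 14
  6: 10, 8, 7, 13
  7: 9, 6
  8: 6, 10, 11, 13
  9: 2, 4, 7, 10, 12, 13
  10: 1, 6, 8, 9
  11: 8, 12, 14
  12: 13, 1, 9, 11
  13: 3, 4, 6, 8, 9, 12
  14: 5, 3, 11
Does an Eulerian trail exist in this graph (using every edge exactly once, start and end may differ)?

Degrees: 1:4, 2:2, 3:2, 4:4, 5:2, 6:4, 7:2, 8:4, 9:6, 10:4, 11:3, 12:4, 13:6, 14:3
Odd-degree vertices: 11, 14 (2 total).
With 2 odd-degree vertices and all edges in one connected piece, an Eulerian trail exists (from 11 to 14).

Yes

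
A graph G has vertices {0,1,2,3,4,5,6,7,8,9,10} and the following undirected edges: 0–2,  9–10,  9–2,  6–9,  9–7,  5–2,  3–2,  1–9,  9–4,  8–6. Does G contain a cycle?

|V| = 11, |E| = 10, number of components = 1.
Since 10 = 11 - 1, the graph is a forest and contains no cycle.

No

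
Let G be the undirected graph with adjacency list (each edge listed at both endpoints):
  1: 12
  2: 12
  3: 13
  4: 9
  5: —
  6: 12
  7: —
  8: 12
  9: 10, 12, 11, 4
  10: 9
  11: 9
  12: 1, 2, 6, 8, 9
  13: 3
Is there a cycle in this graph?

|V| = 13, |E| = 9, number of components = 4.
A forest on 13 vertices with 4 components has exactly 9 edges, which matches — so no cycle.

No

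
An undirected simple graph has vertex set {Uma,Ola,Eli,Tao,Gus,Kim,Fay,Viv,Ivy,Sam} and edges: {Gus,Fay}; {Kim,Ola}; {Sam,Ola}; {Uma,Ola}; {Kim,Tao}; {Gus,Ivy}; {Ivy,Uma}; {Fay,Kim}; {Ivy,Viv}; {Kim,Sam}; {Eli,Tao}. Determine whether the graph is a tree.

No

|V| = 10, |E| = 11.
A tree on 10 vertices has exactly 9 edges; this graph has 11, so it contains a cycle and is not a tree.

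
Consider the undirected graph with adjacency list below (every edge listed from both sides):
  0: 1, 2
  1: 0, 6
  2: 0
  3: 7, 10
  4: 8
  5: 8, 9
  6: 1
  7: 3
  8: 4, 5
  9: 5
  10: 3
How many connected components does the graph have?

3

Component: {3, 7, 10}
Component: {0, 1, 2, 6}
Component: {4, 5, 8, 9}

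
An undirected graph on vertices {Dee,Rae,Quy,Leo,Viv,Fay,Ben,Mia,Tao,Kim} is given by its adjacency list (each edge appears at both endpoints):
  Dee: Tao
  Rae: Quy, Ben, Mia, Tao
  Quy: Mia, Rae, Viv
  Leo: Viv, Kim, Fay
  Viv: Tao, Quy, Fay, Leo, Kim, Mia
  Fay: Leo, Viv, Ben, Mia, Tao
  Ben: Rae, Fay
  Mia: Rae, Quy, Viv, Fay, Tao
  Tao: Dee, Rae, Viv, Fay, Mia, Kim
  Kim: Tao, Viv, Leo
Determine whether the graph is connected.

A breadth-first search from Dee visits Dee, Tao, Viv, Rae, Mia, Fay, Kim, Leo, Quy, Ben — all 10 vertices — so the graph is connected.

Yes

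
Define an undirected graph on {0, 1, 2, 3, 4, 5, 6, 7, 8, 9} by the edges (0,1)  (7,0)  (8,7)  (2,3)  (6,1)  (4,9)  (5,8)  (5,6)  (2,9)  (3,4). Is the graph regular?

Degrees: 0:2, 1:2, 2:2, 3:2, 4:2, 5:2, 6:2, 7:2, 8:2, 9:2
All degrees equal 2; the graph is regular.

Yes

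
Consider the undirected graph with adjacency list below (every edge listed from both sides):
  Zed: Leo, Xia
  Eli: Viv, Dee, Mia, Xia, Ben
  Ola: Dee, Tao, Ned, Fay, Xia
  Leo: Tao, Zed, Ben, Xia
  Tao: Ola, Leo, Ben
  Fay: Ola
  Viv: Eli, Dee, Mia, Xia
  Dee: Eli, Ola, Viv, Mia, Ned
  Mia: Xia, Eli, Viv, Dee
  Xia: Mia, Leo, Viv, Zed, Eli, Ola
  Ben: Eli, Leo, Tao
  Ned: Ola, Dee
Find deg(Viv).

Neighbors of Viv: Eli, Dee, Mia, Xia.

4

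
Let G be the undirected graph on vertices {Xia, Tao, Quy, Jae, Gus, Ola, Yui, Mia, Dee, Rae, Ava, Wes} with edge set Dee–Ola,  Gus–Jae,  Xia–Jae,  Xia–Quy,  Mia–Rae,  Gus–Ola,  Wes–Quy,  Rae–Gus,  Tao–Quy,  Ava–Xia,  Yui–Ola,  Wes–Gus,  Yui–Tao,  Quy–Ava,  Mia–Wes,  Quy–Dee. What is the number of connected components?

Component: {Xia, Tao, Quy, Jae, Gus, Ola, Yui, Mia, Dee, Rae, Ava, Wes}

1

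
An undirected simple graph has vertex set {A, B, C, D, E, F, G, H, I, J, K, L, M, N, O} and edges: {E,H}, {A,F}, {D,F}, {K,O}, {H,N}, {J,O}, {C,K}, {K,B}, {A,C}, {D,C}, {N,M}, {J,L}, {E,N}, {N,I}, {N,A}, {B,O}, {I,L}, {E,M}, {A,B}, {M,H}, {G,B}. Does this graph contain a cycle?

Yes

The graph has 15 vertices, 21 edges, and 1 connected component.
One cycle is A-F-D-C-A.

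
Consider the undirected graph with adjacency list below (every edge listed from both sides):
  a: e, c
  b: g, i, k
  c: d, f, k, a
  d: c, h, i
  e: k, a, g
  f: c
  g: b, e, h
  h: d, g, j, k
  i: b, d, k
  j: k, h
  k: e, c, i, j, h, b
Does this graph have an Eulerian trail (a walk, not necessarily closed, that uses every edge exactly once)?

No

Degrees: a:2, b:3, c:4, d:3, e:3, f:1, g:3, h:4, i:3, j:2, k:6
Odd-degree vertices: b, d, e, f, g, i (6 total).
With 6 odd-degree vertices (more than two), no single trail can use every edge.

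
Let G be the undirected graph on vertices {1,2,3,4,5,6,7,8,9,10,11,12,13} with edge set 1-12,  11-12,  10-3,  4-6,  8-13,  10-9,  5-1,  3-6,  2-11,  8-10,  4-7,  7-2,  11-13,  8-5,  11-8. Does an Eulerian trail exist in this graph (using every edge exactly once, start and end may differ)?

Yes

Degrees: 1:2, 2:2, 3:2, 4:2, 5:2, 6:2, 7:2, 8:4, 9:1, 10:3, 11:4, 12:2, 13:2
Odd-degree vertices: 9, 10 (2 total).
The non-isolated vertices are connected and exactly 2 have odd degree, so an Eulerian trail exists (from 9 to 10).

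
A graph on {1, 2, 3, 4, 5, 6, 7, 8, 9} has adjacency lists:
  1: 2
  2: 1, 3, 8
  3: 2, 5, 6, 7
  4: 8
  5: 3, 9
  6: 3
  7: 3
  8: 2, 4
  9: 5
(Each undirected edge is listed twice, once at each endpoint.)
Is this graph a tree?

|V| = 9, |E| = 8.
It is connected with exactly 8 edges, hence acyclic — it is a tree.

Yes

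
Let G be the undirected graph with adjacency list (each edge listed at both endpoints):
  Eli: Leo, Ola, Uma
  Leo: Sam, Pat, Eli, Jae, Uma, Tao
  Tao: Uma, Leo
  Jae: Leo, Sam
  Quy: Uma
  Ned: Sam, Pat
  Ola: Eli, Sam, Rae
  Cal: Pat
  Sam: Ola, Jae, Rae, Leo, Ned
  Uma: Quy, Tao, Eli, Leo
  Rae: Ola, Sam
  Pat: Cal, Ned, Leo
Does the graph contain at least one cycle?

|V| = 12, |E| = 17, number of components = 1.
Since 17 > 12 - 1, a cycle must exist; for instance Leo-Uma-Tao-Leo.

Yes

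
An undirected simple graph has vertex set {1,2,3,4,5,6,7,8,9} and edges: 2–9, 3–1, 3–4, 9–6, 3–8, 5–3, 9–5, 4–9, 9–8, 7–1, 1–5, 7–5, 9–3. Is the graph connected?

Yes

A breadth-first search from 1 visits 1, 3, 5, 7, 9, 4, 8, 6, 2 — all 9 vertices — so the graph is connected.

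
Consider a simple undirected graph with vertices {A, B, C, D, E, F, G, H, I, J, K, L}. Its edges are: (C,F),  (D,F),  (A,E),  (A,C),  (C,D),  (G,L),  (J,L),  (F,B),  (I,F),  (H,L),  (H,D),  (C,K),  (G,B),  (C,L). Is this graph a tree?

No

|V| = 12, |E| = 14.
Connected but with 14 > 11 edges, so it has a cycle and is not a tree.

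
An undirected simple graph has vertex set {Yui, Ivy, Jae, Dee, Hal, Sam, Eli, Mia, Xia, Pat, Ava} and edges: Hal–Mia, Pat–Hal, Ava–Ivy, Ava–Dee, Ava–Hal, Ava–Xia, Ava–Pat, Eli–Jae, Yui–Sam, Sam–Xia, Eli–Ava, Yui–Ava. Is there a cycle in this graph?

Yes

The graph has 11 vertices, 12 edges, and 1 connected component.
Since 12 > 11 - 1, a cycle must exist; for instance Yui-Ava-Xia-Sam-Yui.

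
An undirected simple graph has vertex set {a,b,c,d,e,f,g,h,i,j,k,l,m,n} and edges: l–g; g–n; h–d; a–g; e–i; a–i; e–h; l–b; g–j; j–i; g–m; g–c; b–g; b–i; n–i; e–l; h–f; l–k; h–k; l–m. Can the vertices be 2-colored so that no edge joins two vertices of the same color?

The cycle b-l-g-b has length 3, which is odd, so the graph is not bipartite.

No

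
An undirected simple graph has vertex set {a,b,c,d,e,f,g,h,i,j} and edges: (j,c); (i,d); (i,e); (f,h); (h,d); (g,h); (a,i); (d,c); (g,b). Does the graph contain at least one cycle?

The graph has 10 vertices, 9 edges, and 1 connected component.
Since 9 = 10 - 1, the graph is a forest and contains no cycle.

No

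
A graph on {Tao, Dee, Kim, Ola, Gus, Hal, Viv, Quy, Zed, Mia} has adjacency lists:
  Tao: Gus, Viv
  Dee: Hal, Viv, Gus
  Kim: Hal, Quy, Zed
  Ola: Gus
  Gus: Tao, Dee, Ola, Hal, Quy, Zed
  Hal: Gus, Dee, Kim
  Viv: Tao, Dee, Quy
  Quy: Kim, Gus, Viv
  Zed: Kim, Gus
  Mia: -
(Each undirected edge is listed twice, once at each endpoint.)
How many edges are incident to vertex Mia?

Mia has no neighbors.

0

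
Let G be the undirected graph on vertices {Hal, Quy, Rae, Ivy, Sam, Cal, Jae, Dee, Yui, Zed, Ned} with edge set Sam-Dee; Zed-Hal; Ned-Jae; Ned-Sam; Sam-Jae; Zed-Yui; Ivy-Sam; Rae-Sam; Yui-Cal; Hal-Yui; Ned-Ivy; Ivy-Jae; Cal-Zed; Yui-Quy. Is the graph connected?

Component: {Hal, Quy, Cal, Yui, Zed}
Component: {Rae, Ivy, Sam, Jae, Dee, Ned}
There are 2 separate components, so the graph is not connected.

No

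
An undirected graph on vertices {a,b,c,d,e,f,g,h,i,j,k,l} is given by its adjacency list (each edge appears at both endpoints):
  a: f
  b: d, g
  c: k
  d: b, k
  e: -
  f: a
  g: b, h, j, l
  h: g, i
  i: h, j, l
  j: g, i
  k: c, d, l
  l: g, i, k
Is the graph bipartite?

g-b-d-k-l-g is an odd cycle (length 5), and a bipartite graph can contain only even cycles.

No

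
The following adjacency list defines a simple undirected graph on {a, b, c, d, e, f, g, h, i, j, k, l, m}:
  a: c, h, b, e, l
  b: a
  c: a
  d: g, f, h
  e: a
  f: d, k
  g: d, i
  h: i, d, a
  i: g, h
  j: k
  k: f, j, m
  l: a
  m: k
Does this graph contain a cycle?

|V| = 13, |E| = 13, number of components = 1.
Since 13 > 13 - 1, a cycle must exist; for instance h-d-g-i-h.

Yes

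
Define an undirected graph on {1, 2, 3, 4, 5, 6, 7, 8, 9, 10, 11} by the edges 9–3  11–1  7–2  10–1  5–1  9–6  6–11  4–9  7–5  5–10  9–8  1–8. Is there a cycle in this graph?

Yes

The graph has 11 vertices, 12 edges, and 1 connected component.
One cycle is 1-8-9-6-11-1.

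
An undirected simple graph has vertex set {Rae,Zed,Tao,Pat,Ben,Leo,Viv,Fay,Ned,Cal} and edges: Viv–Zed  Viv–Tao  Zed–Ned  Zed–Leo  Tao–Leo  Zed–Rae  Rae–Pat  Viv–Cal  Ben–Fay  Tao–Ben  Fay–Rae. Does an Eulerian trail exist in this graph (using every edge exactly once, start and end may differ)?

No

Degrees: Rae:3, Zed:4, Tao:3, Pat:1, Ben:2, Leo:2, Viv:3, Fay:2, Ned:1, Cal:1
Odd-degree vertices: Rae, Tao, Pat, Viv, Ned, Cal (6 total).
With 6 odd-degree vertices (more than two), no single trail can use every edge.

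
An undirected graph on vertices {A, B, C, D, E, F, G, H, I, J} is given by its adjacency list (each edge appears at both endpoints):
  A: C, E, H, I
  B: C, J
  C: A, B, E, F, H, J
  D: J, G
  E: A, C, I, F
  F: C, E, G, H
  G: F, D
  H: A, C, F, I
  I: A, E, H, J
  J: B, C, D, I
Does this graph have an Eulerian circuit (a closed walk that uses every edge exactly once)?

Yes

Degrees: A:4, B:2, C:6, D:2, E:4, F:4, G:2, H:4, I:4, J:4
Every vertex has even degree and the edges form a single connected piece, so an Eulerian circuit exists.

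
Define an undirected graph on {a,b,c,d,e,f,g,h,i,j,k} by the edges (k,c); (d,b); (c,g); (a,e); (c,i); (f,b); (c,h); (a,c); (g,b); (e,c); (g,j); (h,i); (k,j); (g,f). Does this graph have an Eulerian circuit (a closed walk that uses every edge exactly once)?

Degrees: a:2, b:3, c:6, d:1, e:2, f:2, g:4, h:2, i:2, j:2, k:2
Vertices with odd degree: b, d. An Eulerian circuit requires all degrees even.

No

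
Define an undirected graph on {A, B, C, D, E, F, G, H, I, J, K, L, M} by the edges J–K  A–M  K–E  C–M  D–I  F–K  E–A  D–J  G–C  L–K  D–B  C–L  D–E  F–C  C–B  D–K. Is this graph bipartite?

The cycle E-D-K-E has length 3, which is odd, so the graph is not bipartite.

No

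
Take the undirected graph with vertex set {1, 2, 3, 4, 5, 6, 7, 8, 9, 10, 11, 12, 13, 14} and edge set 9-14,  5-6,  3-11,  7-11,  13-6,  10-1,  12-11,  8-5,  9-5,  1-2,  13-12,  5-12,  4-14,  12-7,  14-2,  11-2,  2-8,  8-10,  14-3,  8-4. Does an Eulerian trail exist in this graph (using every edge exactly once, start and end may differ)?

Degrees: 1:2, 2:4, 3:2, 4:2, 5:4, 6:2, 7:2, 8:4, 9:2, 10:2, 11:4, 12:4, 13:2, 14:4
Odd-degree vertices: none (0 total).
With 0 odd-degree vertices and all edges in one connected piece, an Eulerian trail exists.

Yes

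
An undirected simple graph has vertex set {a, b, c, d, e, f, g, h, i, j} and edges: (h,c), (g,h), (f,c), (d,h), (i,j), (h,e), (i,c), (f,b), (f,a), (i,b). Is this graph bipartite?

A valid 2-coloring puts {f, h, i} on one side and {a, b, c, d, e, g, j} on the other; every edge crosses between the two sides.

Yes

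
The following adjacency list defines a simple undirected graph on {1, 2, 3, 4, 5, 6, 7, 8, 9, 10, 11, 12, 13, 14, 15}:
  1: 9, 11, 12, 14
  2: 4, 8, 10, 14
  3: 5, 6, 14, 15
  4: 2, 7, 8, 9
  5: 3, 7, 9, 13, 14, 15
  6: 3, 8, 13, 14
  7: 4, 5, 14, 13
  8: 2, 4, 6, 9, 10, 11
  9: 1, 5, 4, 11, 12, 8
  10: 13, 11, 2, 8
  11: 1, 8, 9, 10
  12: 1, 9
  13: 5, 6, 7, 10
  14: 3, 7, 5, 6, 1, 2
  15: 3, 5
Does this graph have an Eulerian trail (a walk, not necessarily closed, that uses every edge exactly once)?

Degrees: 1:4, 2:4, 3:4, 4:4, 5:6, 6:4, 7:4, 8:6, 9:6, 10:4, 11:4, 12:2, 13:4, 14:6, 15:2
Odd-degree vertices: none (0 total).
With 0 odd-degree vertices and all edges in one connected piece, an Eulerian trail exists.

Yes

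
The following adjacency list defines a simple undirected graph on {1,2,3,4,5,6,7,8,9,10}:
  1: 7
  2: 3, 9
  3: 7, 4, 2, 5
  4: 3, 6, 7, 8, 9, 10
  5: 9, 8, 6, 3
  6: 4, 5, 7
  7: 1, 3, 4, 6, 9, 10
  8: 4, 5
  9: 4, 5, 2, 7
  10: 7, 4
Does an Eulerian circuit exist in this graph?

No

Degrees: 1:1, 2:2, 3:4, 4:6, 5:4, 6:3, 7:6, 8:2, 9:4, 10:2
1, 6 have odd degree; an Eulerian circuit needs every degree to be even, so none exists.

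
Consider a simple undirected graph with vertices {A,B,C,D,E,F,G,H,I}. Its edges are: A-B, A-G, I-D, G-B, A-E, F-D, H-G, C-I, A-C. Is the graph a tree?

The graph has 9 vertices and 9 edges.
Connected but with 9 > 8 edges, so it has a cycle and is not a tree.

No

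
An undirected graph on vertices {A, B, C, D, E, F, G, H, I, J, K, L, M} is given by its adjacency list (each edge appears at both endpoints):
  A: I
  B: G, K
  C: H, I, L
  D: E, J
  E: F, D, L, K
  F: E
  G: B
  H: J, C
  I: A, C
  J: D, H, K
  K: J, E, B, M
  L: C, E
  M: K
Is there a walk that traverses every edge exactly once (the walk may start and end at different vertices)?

Degrees: A:1, B:2, C:3, D:2, E:4, F:1, G:1, H:2, I:2, J:3, K:4, L:2, M:1
Odd-degree vertices: A, C, F, G, J, M (6 total).
With 6 odd-degree vertices (more than two), no single trail can use every edge.

No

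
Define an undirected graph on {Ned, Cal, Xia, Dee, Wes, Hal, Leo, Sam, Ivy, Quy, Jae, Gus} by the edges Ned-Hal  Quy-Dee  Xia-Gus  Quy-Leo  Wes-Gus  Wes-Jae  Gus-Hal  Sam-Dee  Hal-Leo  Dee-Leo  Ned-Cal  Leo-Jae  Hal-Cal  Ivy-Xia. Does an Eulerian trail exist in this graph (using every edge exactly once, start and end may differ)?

No

Degrees: Ned:2, Cal:2, Xia:2, Dee:3, Wes:2, Hal:4, Leo:4, Sam:1, Ivy:1, Quy:2, Jae:2, Gus:3
Odd-degree vertices: Dee, Sam, Ivy, Gus (4 total).
An Eulerian trail requires 0 or 2 odd-degree vertices; here there are 4.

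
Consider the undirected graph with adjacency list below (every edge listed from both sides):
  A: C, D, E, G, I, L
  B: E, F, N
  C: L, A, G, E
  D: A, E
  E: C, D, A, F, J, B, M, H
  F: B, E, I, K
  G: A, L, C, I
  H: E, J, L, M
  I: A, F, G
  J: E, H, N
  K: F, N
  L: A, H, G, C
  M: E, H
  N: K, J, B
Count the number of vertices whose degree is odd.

4

Degrees: A:6, B:3, C:4, D:2, E:8, F:4, G:4, H:4, I:3, J:3, K:2, L:4, M:2, N:3
Odd-degree vertices: B, I, J, N.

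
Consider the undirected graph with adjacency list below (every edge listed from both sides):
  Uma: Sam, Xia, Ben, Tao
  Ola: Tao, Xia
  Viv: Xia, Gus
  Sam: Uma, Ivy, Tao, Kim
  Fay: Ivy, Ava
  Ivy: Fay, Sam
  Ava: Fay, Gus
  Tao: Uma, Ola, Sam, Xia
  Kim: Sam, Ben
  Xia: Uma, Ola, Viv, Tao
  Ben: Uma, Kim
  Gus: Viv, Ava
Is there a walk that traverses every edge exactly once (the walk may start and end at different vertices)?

Degrees: Uma:4, Ola:2, Viv:2, Sam:4, Fay:2, Ivy:2, Ava:2, Tao:4, Kim:2, Xia:4, Ben:2, Gus:2
Odd-degree vertices: none (0 total).
With 0 odd-degree vertices and all edges in one connected piece, an Eulerian trail exists.

Yes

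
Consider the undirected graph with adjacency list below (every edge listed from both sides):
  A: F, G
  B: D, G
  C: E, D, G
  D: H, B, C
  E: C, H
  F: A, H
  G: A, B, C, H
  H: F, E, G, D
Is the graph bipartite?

Yes

Partition the vertices as {D, E, F, G} vs {A, B, C, H}. Each listed edge has one endpoint in each part, so the graph is bipartite.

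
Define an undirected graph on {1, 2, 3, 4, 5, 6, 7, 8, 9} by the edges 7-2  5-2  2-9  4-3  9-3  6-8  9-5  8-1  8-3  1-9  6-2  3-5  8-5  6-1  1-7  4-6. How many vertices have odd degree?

Degrees: 1:4, 2:4, 3:4, 4:2, 5:4, 6:4, 7:2, 8:4, 9:4
Odd-degree vertices: none.

0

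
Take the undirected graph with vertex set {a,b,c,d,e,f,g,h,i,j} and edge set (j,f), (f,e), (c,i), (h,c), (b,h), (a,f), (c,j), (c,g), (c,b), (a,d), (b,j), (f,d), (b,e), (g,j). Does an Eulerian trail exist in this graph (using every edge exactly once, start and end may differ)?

Degrees: a:2, b:4, c:5, d:2, e:2, f:4, g:2, h:2, i:1, j:4
Odd-degree vertices: c, i (2 total).
With 2 odd-degree vertices and all edges in one connected piece, an Eulerian trail exists (from c to i).

Yes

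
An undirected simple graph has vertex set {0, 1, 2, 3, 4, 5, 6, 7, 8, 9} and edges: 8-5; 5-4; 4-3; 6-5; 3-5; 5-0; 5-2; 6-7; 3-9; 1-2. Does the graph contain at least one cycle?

The graph has 10 vertices, 10 edges, and 1 connected component.
Since 10 > 10 - 1, a cycle must exist; for instance 5-3-4-5.

Yes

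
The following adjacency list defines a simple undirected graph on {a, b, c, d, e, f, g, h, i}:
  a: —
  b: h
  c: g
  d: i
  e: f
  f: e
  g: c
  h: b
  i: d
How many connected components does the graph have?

5

Component: {a}
Component: {b, h}
Component: {c, g}
Component: {d, i}
Component: {e, f}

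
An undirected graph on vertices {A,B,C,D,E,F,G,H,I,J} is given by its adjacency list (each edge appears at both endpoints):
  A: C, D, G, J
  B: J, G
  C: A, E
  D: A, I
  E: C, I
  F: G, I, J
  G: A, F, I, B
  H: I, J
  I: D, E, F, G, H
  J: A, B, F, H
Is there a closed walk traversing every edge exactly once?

No

Degrees: A:4, B:2, C:2, D:2, E:2, F:3, G:4, H:2, I:5, J:4
F, I have odd degree; an Eulerian circuit needs every degree to be even, so none exists.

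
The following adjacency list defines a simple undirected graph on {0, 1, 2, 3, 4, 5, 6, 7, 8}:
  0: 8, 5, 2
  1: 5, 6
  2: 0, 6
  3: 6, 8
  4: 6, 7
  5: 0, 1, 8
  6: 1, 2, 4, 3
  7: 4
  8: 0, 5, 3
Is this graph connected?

A breadth-first search from 0 visits 0, 2, 5, 8, 6, 1, 3, 4, 7 — all 9 vertices — so the graph is connected.

Yes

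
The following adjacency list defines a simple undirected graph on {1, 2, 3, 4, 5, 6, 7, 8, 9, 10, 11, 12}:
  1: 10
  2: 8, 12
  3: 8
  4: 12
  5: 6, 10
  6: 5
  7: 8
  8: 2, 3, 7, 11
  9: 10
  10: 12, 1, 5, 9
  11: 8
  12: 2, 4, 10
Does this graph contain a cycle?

|V| = 12, |E| = 11, number of components = 1.
A forest on 12 vertices with 1 component has exactly 11 edges, which matches — so no cycle.

No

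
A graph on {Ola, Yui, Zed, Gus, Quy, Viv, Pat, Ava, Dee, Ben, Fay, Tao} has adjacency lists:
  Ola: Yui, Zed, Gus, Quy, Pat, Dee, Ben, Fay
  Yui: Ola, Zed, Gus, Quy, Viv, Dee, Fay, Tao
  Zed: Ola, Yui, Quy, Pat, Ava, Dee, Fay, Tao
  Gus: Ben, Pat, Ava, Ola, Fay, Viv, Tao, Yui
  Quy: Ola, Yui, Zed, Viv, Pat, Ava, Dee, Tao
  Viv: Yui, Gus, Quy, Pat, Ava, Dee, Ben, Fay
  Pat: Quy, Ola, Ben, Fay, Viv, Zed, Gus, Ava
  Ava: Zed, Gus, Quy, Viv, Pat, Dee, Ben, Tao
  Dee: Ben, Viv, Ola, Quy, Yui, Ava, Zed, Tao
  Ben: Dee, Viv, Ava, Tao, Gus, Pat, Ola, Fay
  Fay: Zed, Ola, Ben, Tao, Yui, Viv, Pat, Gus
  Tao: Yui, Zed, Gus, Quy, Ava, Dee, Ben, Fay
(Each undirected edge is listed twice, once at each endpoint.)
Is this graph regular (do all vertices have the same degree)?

Yes

Degrees: Ola:8, Yui:8, Zed:8, Gus:8, Quy:8, Viv:8, Pat:8, Ava:8, Dee:8, Ben:8, Fay:8, Tao:8
All degrees equal 8; the graph is regular.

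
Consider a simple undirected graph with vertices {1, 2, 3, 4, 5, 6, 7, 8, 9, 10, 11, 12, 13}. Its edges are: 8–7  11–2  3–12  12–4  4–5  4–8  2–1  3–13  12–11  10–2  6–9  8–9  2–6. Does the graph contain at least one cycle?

The graph has 13 vertices, 13 edges, and 1 connected component.
Since 13 > 13 - 1, a cycle must exist; for instance 2-11-12-4-8-9-6-2.

Yes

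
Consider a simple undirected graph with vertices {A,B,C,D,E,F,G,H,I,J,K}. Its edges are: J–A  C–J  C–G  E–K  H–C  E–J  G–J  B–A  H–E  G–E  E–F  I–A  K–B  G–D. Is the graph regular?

Degrees: A:3, B:2, C:3, D:1, E:5, F:1, G:4, H:2, I:1, J:4, K:2
Degrees are not all equal (e.g. deg(D)=1 but deg(E)=5); not regular.

No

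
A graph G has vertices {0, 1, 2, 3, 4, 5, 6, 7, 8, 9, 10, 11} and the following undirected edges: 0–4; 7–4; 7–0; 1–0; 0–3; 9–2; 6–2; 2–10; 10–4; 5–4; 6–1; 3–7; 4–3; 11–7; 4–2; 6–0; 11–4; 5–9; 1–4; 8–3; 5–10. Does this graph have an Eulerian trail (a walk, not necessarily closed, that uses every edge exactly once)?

Degrees: 0:5, 1:3, 2:4, 3:4, 4:8, 5:3, 6:3, 7:4, 8:1, 9:2, 10:3, 11:2
Odd-degree vertices: 0, 1, 5, 6, 8, 10 (6 total).
With 6 odd-degree vertices (more than two), no single trail can use every edge.

No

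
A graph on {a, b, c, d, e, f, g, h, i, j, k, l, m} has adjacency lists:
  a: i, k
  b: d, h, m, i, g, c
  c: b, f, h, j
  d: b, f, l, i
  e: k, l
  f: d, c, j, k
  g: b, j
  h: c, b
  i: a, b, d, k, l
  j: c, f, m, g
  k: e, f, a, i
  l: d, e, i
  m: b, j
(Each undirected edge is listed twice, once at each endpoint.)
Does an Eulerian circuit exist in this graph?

Degrees: a:2, b:6, c:4, d:4, e:2, f:4, g:2, h:2, i:5, j:4, k:4, l:3, m:2
i, l have odd degree; an Eulerian circuit needs every degree to be even, so none exists.

No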